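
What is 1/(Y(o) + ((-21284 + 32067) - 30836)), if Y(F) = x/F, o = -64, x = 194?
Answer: -32/641793 ≈ -4.9860e-5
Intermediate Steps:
Y(F) = 194/F
1/(Y(o) + ((-21284 + 32067) - 30836)) = 1/(194/(-64) + ((-21284 + 32067) - 30836)) = 1/(194*(-1/64) + (10783 - 30836)) = 1/(-97/32 - 20053) = 1/(-641793/32) = -32/641793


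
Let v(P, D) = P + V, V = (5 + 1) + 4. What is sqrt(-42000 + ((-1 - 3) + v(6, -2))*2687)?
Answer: 6*I*sqrt(271) ≈ 98.772*I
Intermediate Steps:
V = 10 (V = 6 + 4 = 10)
v(P, D) = 10 + P (v(P, D) = P + 10 = 10 + P)
sqrt(-42000 + ((-1 - 3) + v(6, -2))*2687) = sqrt(-42000 + ((-1 - 3) + (10 + 6))*2687) = sqrt(-42000 + (-4 + 16)*2687) = sqrt(-42000 + 12*2687) = sqrt(-42000 + 32244) = sqrt(-9756) = 6*I*sqrt(271)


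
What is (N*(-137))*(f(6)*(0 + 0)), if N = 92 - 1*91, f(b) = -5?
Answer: 0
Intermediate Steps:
N = 1 (N = 92 - 91 = 1)
(N*(-137))*(f(6)*(0 + 0)) = (1*(-137))*(-5*(0 + 0)) = -(-685)*0 = -137*0 = 0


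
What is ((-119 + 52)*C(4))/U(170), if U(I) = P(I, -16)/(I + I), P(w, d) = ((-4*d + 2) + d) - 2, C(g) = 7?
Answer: -39865/12 ≈ -3322.1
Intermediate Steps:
P(w, d) = -3*d (P(w, d) = ((2 - 4*d) + d) - 2 = (2 - 3*d) - 2 = -3*d)
U(I) = 24/I (U(I) = (-3*(-16))/(I + I) = 48/((2*I)) = 48*(1/(2*I)) = 24/I)
((-119 + 52)*C(4))/U(170) = ((-119 + 52)*7)/((24/170)) = (-67*7)/((24*(1/170))) = -469/12/85 = -469*85/12 = -39865/12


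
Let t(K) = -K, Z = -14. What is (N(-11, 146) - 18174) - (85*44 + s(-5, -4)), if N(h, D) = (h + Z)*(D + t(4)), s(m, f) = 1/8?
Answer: -203713/8 ≈ -25464.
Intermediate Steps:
s(m, f) = ⅛
N(h, D) = (-14 + h)*(-4 + D) (N(h, D) = (h - 14)*(D - 1*4) = (-14 + h)*(D - 4) = (-14 + h)*(-4 + D))
(N(-11, 146) - 18174) - (85*44 + s(-5, -4)) = ((56 - 14*146 - 4*(-11) + 146*(-11)) - 18174) - (85*44 + ⅛) = ((56 - 2044 + 44 - 1606) - 18174) - (3740 + ⅛) = (-3550 - 18174) - 1*29921/8 = -21724 - 29921/8 = -203713/8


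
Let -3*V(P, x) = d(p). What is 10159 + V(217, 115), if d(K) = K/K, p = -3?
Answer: 30476/3 ≈ 10159.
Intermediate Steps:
d(K) = 1
V(P, x) = -⅓ (V(P, x) = -⅓*1 = -⅓)
10159 + V(217, 115) = 10159 - ⅓ = 30476/3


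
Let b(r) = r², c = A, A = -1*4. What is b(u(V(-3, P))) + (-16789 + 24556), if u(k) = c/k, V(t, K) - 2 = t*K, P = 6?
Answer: 124273/16 ≈ 7767.1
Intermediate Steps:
A = -4
c = -4
V(t, K) = 2 + K*t (V(t, K) = 2 + t*K = 2 + K*t)
u(k) = -4/k
b(u(V(-3, P))) + (-16789 + 24556) = (-4/(2 + 6*(-3)))² + (-16789 + 24556) = (-4/(2 - 18))² + 7767 = (-4/(-16))² + 7767 = (-4*(-1/16))² + 7767 = (¼)² + 7767 = 1/16 + 7767 = 124273/16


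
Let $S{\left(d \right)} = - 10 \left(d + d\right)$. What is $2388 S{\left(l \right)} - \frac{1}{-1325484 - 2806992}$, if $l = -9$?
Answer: $\frac{1776303483841}{4132476} \approx 4.2984 \cdot 10^{5}$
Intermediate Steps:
$S{\left(d \right)} = - 20 d$ ($S{\left(d \right)} = - 10 \cdot 2 d = - 20 d$)
$2388 S{\left(l \right)} - \frac{1}{-1325484 - 2806992} = 2388 \left(\left(-20\right) \left(-9\right)\right) - \frac{1}{-1325484 - 2806992} = 2388 \cdot 180 - \frac{1}{-4132476} = 429840 - - \frac{1}{4132476} = 429840 + \frac{1}{4132476} = \frac{1776303483841}{4132476}$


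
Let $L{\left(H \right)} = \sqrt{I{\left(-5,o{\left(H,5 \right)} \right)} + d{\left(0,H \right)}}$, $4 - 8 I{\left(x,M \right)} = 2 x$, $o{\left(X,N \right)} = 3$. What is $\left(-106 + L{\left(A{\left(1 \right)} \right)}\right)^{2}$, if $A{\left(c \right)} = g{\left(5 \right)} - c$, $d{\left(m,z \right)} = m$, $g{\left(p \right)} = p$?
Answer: $\frac{\left(212 - \sqrt{7}\right)^{2}}{4} \approx 10957.0$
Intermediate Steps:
$I{\left(x,M \right)} = \frac{1}{2} - \frac{x}{4}$ ($I{\left(x,M \right)} = \frac{1}{2} - \frac{2 x}{8} = \frac{1}{2} - \frac{x}{4}$)
$A{\left(c \right)} = 5 - c$
$L{\left(H \right)} = \frac{\sqrt{7}}{2}$ ($L{\left(H \right)} = \sqrt{\left(\frac{1}{2} - - \frac{5}{4}\right) + 0} = \sqrt{\left(\frac{1}{2} + \frac{5}{4}\right) + 0} = \sqrt{\frac{7}{4} + 0} = \sqrt{\frac{7}{4}} = \frac{\sqrt{7}}{2}$)
$\left(-106 + L{\left(A{\left(1 \right)} \right)}\right)^{2} = \left(-106 + \frac{\sqrt{7}}{2}\right)^{2}$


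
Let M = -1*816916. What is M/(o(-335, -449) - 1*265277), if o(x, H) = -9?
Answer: 408458/132643 ≈ 3.0794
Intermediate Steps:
M = -816916
M/(o(-335, -449) - 1*265277) = -816916/(-9 - 1*265277) = -816916/(-9 - 265277) = -816916/(-265286) = -816916*(-1/265286) = 408458/132643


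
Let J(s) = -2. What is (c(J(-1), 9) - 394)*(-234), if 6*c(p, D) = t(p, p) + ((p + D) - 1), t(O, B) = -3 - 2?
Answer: 92157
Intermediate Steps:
t(O, B) = -5
c(p, D) = -1 + D/6 + p/6 (c(p, D) = (-5 + ((p + D) - 1))/6 = (-5 + ((D + p) - 1))/6 = (-5 + (-1 + D + p))/6 = (-6 + D + p)/6 = -1 + D/6 + p/6)
(c(J(-1), 9) - 394)*(-234) = ((-1 + (⅙)*9 + (⅙)*(-2)) - 394)*(-234) = ((-1 + 3/2 - ⅓) - 394)*(-234) = (⅙ - 394)*(-234) = -2363/6*(-234) = 92157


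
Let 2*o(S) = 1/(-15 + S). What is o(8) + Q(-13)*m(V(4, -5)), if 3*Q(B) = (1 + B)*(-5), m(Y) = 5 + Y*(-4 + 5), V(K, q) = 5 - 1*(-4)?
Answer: 3919/14 ≈ 279.93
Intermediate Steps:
V(K, q) = 9 (V(K, q) = 5 + 4 = 9)
m(Y) = 5 + Y (m(Y) = 5 + Y*1 = 5 + Y)
o(S) = 1/(2*(-15 + S))
Q(B) = -5/3 - 5*B/3 (Q(B) = ((1 + B)*(-5))/3 = (-5 - 5*B)/3 = -5/3 - 5*B/3)
o(8) + Q(-13)*m(V(4, -5)) = 1/(2*(-15 + 8)) + (-5/3 - 5/3*(-13))*(5 + 9) = (½)/(-7) + (-5/3 + 65/3)*14 = (½)*(-⅐) + 20*14 = -1/14 + 280 = 3919/14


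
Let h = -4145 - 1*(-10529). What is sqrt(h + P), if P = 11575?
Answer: sqrt(17959) ≈ 134.01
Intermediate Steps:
h = 6384 (h = -4145 + 10529 = 6384)
sqrt(h + P) = sqrt(6384 + 11575) = sqrt(17959)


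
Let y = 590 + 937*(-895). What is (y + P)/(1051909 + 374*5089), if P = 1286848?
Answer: 448823/2955195 ≈ 0.15188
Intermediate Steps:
y = -838025 (y = 590 - 838615 = -838025)
(y + P)/(1051909 + 374*5089) = (-838025 + 1286848)/(1051909 + 374*5089) = 448823/(1051909 + 1903286) = 448823/2955195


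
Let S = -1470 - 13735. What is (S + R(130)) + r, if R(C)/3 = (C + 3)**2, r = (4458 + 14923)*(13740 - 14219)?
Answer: -9245637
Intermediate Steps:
S = -15205
r = -9283499 (r = 19381*(-479) = -9283499)
R(C) = 3*(3 + C)**2 (R(C) = 3*(C + 3)**2 = 3*(3 + C)**2)
(S + R(130)) + r = (-15205 + 3*(3 + 130)**2) - 9283499 = (-15205 + 3*133**2) - 9283499 = (-15205 + 3*17689) - 9283499 = (-15205 + 53067) - 9283499 = 37862 - 9283499 = -9245637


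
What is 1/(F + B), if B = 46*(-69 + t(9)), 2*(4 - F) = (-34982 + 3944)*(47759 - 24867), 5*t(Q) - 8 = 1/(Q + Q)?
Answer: 9/3197320669 ≈ 2.8149e-9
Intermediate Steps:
t(Q) = 8/5 + 1/(10*Q) (t(Q) = 8/5 + 1/(5*(Q + Q)) = 8/5 + 1/(5*((2*Q))) = 8/5 + (1/(2*Q))/5 = 8/5 + 1/(10*Q))
F = 355260952 (F = 4 - (-34982 + 3944)*(47759 - 24867)/2 = 4 - (-15519)*22892 = 4 - 1/2*(-710521896) = 4 + 355260948 = 355260952)
B = -27899/9 (B = 46*(-69 + (1/10)*(1 + 16*9)/9) = 46*(-69 + (1/10)*(1/9)*(1 + 144)) = 46*(-69 + (1/10)*(1/9)*145) = 46*(-69 + 29/18) = 46*(-1213/18) = -27899/9 ≈ -3099.9)
1/(F + B) = 1/(355260952 - 27899/9) = 1/(3197320669/9) = 9/3197320669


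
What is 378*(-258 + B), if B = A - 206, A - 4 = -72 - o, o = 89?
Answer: -234738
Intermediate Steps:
A = -157 (A = 4 + (-72 - 1*89) = 4 + (-72 - 89) = 4 - 161 = -157)
B = -363 (B = -157 - 206 = -363)
378*(-258 + B) = 378*(-258 - 363) = 378*(-621) = -234738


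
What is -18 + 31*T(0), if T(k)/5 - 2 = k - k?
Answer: 292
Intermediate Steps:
T(k) = 10 (T(k) = 10 + 5*(k - k) = 10 + 5*0 = 10 + 0 = 10)
-18 + 31*T(0) = -18 + 31*10 = -18 + 310 = 292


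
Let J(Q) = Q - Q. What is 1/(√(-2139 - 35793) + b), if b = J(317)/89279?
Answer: -I*√9483/18966 ≈ -0.0051345*I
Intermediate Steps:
J(Q) = 0
b = 0 (b = 0/89279 = 0*(1/89279) = 0)
1/(√(-2139 - 35793) + b) = 1/(√(-2139 - 35793) + 0) = 1/(√(-37932) + 0) = 1/(2*I*√9483 + 0) = 1/(2*I*√9483) = -I*√9483/18966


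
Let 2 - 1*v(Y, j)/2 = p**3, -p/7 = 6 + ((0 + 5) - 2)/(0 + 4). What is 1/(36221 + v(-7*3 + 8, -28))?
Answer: 32/7910469 ≈ 4.0453e-6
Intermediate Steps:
p = -189/4 (p = -7*(6 + ((0 + 5) - 2)/(0 + 4)) = -7*(6 + (5 - 2)/4) = -7*(6 + (1/4)*3) = -7*(6 + 3/4) = -7*27/4 = -189/4 ≈ -47.250)
v(Y, j) = 6751397/32 (v(Y, j) = 4 - 2*(-189/4)**3 = 4 - 2*(-6751269/64) = 4 + 6751269/32 = 6751397/32)
1/(36221 + v(-7*3 + 8, -28)) = 1/(36221 + 6751397/32) = 1/(7910469/32) = 32/7910469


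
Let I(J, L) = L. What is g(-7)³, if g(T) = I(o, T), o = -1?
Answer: -343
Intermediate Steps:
g(T) = T
g(-7)³ = (-7)³ = -343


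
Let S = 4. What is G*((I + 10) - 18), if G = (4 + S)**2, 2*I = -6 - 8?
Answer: -960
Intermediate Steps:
I = -7 (I = (-6 - 8)/2 = (1/2)*(-14) = -7)
G = 64 (G = (4 + 4)**2 = 8**2 = 64)
G*((I + 10) - 18) = 64*((-7 + 10) - 18) = 64*(3 - 18) = 64*(-15) = -960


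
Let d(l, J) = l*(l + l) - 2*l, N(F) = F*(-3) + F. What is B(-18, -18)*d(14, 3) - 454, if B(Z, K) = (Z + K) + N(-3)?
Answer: -11374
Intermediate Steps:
N(F) = -2*F (N(F) = -3*F + F = -2*F)
d(l, J) = -2*l + 2*l² (d(l, J) = l*(2*l) - 2*l = 2*l² - 2*l = -2*l + 2*l²)
B(Z, K) = 6 + K + Z (B(Z, K) = (Z + K) - 2*(-3) = (K + Z) + 6 = 6 + K + Z)
B(-18, -18)*d(14, 3) - 454 = (6 - 18 - 18)*(2*14*(-1 + 14)) - 454 = -60*14*13 - 454 = -30*364 - 454 = -10920 - 454 = -11374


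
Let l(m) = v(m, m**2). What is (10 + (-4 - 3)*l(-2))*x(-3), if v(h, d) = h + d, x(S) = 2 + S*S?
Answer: -44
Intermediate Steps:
x(S) = 2 + S**2
v(h, d) = d + h
l(m) = m + m**2 (l(m) = m**2 + m = m + m**2)
(10 + (-4 - 3)*l(-2))*x(-3) = (10 + (-4 - 3)*(-2*(1 - 2)))*(2 + (-3)**2) = (10 - (-14)*(-1))*(2 + 9) = (10 - 7*2)*11 = (10 - 14)*11 = -4*11 = -44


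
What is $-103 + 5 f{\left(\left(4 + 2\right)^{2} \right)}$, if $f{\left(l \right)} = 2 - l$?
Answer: $-273$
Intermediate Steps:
$-103 + 5 f{\left(\left(4 + 2\right)^{2} \right)} = -103 + 5 \left(2 - \left(4 + 2\right)^{2}\right) = -103 + 5 \left(2 - 6^{2}\right) = -103 + 5 \left(2 - 36\right) = -103 + 5 \left(-34\right) = -103 - 170 = -273$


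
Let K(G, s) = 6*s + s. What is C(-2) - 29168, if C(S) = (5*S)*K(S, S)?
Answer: -29028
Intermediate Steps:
K(G, s) = 7*s
C(S) = 35*S**2 (C(S) = (5*S)*(7*S) = 35*S**2)
C(-2) - 29168 = 35*(-2)**2 - 29168 = 35*4 - 29168 = 140 - 29168 = -29028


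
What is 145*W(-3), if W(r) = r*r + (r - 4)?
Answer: 290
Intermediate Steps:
W(r) = -4 + r + r**2 (W(r) = r**2 + (-4 + r) = -4 + r + r**2)
145*W(-3) = 145*(-4 - 3 + (-3)**2) = 145*(-4 - 3 + 9) = 145*2 = 290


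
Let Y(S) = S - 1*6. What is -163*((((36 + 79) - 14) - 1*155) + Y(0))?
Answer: 9780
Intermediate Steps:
Y(S) = -6 + S (Y(S) = S - 6 = -6 + S)
-163*((((36 + 79) - 14) - 1*155) + Y(0)) = -163*((((36 + 79) - 14) - 1*155) + (-6 + 0)) = -163*(((115 - 14) - 155) - 6) = -163*((101 - 155) - 6) = -163*(-54 - 6) = -163*(-60) = 9780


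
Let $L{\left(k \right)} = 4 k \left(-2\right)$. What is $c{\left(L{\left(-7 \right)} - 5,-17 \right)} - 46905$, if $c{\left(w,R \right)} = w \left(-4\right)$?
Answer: $-47109$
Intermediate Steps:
$L{\left(k \right)} = - 8 k$
$c{\left(w,R \right)} = - 4 w$
$c{\left(L{\left(-7 \right)} - 5,-17 \right)} - 46905 = - 4 \left(\left(-8\right) \left(-7\right) - 5\right) - 46905 = - 4 \left(56 - 5\right) - 46905 = \left(-4\right) 51 - 46905 = -204 - 46905 = -47109$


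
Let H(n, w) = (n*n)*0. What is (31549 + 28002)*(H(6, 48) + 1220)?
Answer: 72652220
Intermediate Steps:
H(n, w) = 0 (H(n, w) = n²*0 = 0)
(31549 + 28002)*(H(6, 48) + 1220) = (31549 + 28002)*(0 + 1220) = 59551*1220 = 72652220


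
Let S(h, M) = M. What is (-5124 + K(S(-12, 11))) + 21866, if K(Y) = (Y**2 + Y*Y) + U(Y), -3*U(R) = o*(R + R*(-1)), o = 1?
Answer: 16984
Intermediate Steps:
U(R) = 0 (U(R) = -(R + R*(-1))/3 = -(R - R)/3 = -0/3 = -1/3*0 = 0)
K(Y) = 2*Y**2 (K(Y) = (Y**2 + Y*Y) + 0 = (Y**2 + Y**2) + 0 = 2*Y**2 + 0 = 2*Y**2)
(-5124 + K(S(-12, 11))) + 21866 = (-5124 + 2*11**2) + 21866 = (-5124 + 2*121) + 21866 = (-5124 + 242) + 21866 = -4882 + 21866 = 16984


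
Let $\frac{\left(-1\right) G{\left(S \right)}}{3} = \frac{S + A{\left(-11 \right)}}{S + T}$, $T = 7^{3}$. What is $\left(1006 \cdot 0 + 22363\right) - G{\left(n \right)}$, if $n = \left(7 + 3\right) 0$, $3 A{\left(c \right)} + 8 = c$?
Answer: $\frac{7670490}{343} \approx 22363.0$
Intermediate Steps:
$A{\left(c \right)} = - \frac{8}{3} + \frac{c}{3}$
$T = 343$
$n = 0$ ($n = 10 \cdot 0 = 0$)
$G{\left(S \right)} = - \frac{3 \left(- \frac{19}{3} + S\right)}{343 + S}$ ($G{\left(S \right)} = - 3 \frac{S + \left(- \frac{8}{3} + \frac{1}{3} \left(-11\right)\right)}{S + 343} = - 3 \frac{S - \frac{19}{3}}{343 + S} = - 3 \frac{- \frac{19}{3} + S}{343 + S} = - \frac{3 \left(- \frac{19}{3} + S\right)}{343 + S}$)
$\left(1006 \cdot 0 + 22363\right) - G{\left(n \right)} = \left(1006 \cdot 0 + 22363\right) - \frac{19 - 0}{343 + 0} = \left(0 + 22363\right) - \frac{19 + 0}{343} = 22363 - \frac{1}{343} \cdot 19 = 22363 - \frac{19}{343} = \frac{7670490}{343}$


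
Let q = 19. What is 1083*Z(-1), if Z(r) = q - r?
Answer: 21660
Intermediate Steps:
Z(r) = 19 - r
1083*Z(-1) = 1083*(19 - 1*(-1)) = 1083*(19 + 1) = 1083*20 = 21660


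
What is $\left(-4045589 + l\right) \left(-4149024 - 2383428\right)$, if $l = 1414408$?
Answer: $17188063585812$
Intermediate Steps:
$\left(-4045589 + l\right) \left(-4149024 - 2383428\right) = \left(-4045589 + 1414408\right) \left(-4149024 - 2383428\right) = \left(-2631181\right) \left(-6532452\right) = 17188063585812$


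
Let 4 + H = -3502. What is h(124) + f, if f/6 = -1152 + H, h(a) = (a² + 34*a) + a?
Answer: -8232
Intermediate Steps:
H = -3506 (H = -4 - 3502 = -3506)
h(a) = a² + 35*a
f = -27948 (f = 6*(-1152 - 3506) = 6*(-4658) = -27948)
h(124) + f = 124*(35 + 124) - 27948 = 124*159 - 27948 = 19716 - 27948 = -8232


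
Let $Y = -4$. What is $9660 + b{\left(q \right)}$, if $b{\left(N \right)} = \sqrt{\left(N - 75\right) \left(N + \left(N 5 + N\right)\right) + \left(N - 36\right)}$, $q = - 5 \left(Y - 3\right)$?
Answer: $9660 + 99 i \approx 9660.0 + 99.0 i$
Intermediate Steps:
$q = 35$ ($q = - 5 \left(-4 - 3\right) = \left(-5\right) \left(-7\right) = 35$)
$b{\left(N \right)} = \sqrt{-36 + N + 7 N \left(-75 + N\right)}$ ($b{\left(N \right)} = \sqrt{\left(-75 + N\right) \left(N + \left(5 N + N\right)\right) + \left(N - 36\right)} = \sqrt{\left(-75 + N\right) \left(N + 6 N\right) + \left(-36 + N\right)} = \sqrt{\left(-75 + N\right) 7 N + \left(-36 + N\right)} = \sqrt{7 N \left(-75 + N\right) + \left(-36 + N\right)} = \sqrt{-36 + N + 7 N \left(-75 + N\right)}$)
$9660 + b{\left(q \right)} = 9660 + \sqrt{-36 - 18340 + 7 \cdot 35^{2}} = 9660 + \sqrt{-36 - 18340 + 7 \cdot 1225} = 9660 + \sqrt{-36 - 18340 + 8575} = 9660 + \sqrt{-9801} = 9660 + 99 i$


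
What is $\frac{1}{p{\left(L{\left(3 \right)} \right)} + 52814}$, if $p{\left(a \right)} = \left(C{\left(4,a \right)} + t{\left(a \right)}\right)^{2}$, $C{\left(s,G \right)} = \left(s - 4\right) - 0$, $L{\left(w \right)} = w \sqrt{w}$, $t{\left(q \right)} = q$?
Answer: $\frac{1}{52841} \approx 1.8925 \cdot 10^{-5}$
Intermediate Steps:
$L{\left(w \right)} = w^{\frac{3}{2}}$
$C{\left(s,G \right)} = -4 + s$ ($C{\left(s,G \right)} = \left(-4 + s\right) + 0 = -4 + s$)
$p{\left(a \right)} = a^{2}$ ($p{\left(a \right)} = \left(\left(-4 + 4\right) + a\right)^{2} = \left(0 + a\right)^{2} = a^{2}$)
$\frac{1}{p{\left(L{\left(3 \right)} \right)} + 52814} = \frac{1}{\left(3^{\frac{3}{2}}\right)^{2} + 52814} = \frac{1}{\left(3 \sqrt{3}\right)^{2} + 52814} = \frac{1}{27 + 52814} = \frac{1}{52841}$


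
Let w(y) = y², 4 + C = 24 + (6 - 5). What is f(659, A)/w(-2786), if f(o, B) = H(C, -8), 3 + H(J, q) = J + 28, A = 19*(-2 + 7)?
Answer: 23/3880898 ≈ 5.9265e-6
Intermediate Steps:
C = 21 (C = -4 + (24 + (6 - 5)) = -4 + (24 + 1) = -4 + 25 = 21)
A = 95 (A = 19*5 = 95)
H(J, q) = 25 + J (H(J, q) = -3 + (J + 28) = -3 + (28 + J) = 25 + J)
f(o, B) = 46 (f(o, B) = 25 + 21 = 46)
f(659, A)/w(-2786) = 46/((-2786)²) = 46/7761796 = 46*(1/7761796) = 23/3880898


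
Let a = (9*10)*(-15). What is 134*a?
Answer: -180900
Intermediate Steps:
a = -1350 (a = 90*(-15) = -1350)
134*a = 134*(-1350) = -180900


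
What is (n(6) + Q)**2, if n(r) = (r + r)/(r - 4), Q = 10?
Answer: 256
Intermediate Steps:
n(r) = 2*r/(-4 + r) (n(r) = (2*r)/(-4 + r) = 2*r/(-4 + r))
(n(6) + Q)**2 = (2*6/(-4 + 6) + 10)**2 = (2*6/2 + 10)**2 = (2*6*(1/2) + 10)**2 = (6 + 10)**2 = 16**2 = 256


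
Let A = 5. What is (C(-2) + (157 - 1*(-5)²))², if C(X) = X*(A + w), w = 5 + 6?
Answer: 10000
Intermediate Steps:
w = 11
C(X) = 16*X (C(X) = X*(5 + 11) = X*16 = 16*X)
(C(-2) + (157 - 1*(-5)²))² = (16*(-2) + (157 - 1*(-5)²))² = (-32 + (157 - 1*25))² = (-32 + (157 - 25))² = (-32 + 132)² = 100² = 10000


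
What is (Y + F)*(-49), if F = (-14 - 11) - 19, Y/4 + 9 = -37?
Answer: 11172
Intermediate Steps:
Y = -184 (Y = -36 + 4*(-37) = -36 - 148 = -184)
F = -44 (F = -25 - 19 = -44)
(Y + F)*(-49) = (-184 - 44)*(-49) = -228*(-49) = 11172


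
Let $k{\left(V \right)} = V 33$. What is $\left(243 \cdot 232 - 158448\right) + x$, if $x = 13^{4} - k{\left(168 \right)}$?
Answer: $-79055$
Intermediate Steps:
$k{\left(V \right)} = 33 V$
$x = 23017$ ($x = 13^{4} - 33 \cdot 168 = 28561 - 5544 = 23017$)
$\left(243 \cdot 232 - 158448\right) + x = \left(243 \cdot 232 - 158448\right) + 23017 = \left(56376 - 158448\right) + 23017 = -102072 + 23017 = -79055$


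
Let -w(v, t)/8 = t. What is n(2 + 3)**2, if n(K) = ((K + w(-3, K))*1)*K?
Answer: 30625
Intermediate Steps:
w(v, t) = -8*t
n(K) = -7*K**2 (n(K) = ((K - 8*K)*1)*K = (-7*K*1)*K = (-7*K)*K = -7*K**2)
n(2 + 3)**2 = (-7*(2 + 3)**2)**2 = (-7*5**2)**2 = (-7*25)**2 = (-175)**2 = 30625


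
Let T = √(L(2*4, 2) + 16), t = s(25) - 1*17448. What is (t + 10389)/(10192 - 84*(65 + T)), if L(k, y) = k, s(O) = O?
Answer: -594373/396830 - 10551*√6/198415 ≈ -1.6281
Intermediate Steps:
t = -17423 (t = 25 - 1*17448 = 25 - 17448 = -17423)
T = 2*√6 (T = √(2*4 + 16) = √(8 + 16) = √24 = 2*√6 ≈ 4.8990)
(t + 10389)/(10192 - 84*(65 + T)) = (-17423 + 10389)/(10192 - 84*(65 + 2*√6)) = -7034/(10192 + (-5460 - 168*√6)) = -7034/(4732 - 168*√6)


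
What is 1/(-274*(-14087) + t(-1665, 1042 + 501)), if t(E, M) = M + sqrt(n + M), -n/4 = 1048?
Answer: 1287127/4970087743270 - I*sqrt(2649)/14910263229810 ≈ 2.5897e-7 - 3.4519e-12*I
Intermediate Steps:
n = -4192 (n = -4*1048 = -4192)
t(E, M) = M + sqrt(-4192 + M)
1/(-274*(-14087) + t(-1665, 1042 + 501)) = 1/(-274*(-14087) + ((1042 + 501) + sqrt(-4192 + (1042 + 501)))) = 1/(3859838 + (1543 + sqrt(-4192 + 1543))) = 1/(3859838 + (1543 + sqrt(-2649))) = 1/(3859838 + (1543 + I*sqrt(2649))) = 1/(3861381 + I*sqrt(2649))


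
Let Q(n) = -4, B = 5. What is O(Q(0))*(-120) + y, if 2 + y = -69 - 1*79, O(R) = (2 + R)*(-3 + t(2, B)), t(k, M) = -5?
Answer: -2070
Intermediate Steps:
O(R) = -16 - 8*R (O(R) = (2 + R)*(-3 - 5) = (2 + R)*(-8) = -16 - 8*R)
y = -150 (y = -2 + (-69 - 1*79) = -2 + (-69 - 79) = -2 - 148 = -150)
O(Q(0))*(-120) + y = (-16 - 8*(-4))*(-120) - 150 = (-16 + 32)*(-120) - 150 = 16*(-120) - 150 = -1920 - 150 = -2070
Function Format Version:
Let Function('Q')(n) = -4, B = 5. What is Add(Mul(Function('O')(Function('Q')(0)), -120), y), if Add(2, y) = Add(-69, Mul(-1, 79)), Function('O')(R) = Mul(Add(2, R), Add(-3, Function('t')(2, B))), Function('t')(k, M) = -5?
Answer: -2070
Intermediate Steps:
Function('O')(R) = Add(-16, Mul(-8, R)) (Function('O')(R) = Mul(Add(2, R), Add(-3, -5)) = Mul(Add(2, R), -8) = Add(-16, Mul(-8, R)))
y = -150 (y = Add(-2, Add(-69, Mul(-1, 79))) = Add(-2, Add(-69, -79)) = Add(-2, -148) = -150)
Add(Mul(Function('O')(Function('Q')(0)), -120), y) = Add(Mul(Add(-16, Mul(-8, -4)), -120), -150) = Add(Mul(Add(-16, 32), -120), -150) = Add(Mul(16, -120), -150) = Add(-1920, -150) = -2070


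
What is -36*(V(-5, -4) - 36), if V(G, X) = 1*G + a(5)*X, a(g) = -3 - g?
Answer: 324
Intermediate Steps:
V(G, X) = G - 8*X (V(G, X) = 1*G + (-3 - 1*5)*X = G + (-3 - 5)*X = G - 8*X)
-36*(V(-5, -4) - 36) = -36*((-5 - 8*(-4)) - 36) = -36*((-5 + 32) - 36) = -36*(27 - 36) = -36*(-9) = 324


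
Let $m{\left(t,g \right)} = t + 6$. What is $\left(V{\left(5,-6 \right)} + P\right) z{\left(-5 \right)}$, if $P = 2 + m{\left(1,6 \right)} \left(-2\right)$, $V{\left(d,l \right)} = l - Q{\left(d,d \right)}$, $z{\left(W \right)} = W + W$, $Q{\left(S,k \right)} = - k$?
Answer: $130$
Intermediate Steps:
$m{\left(t,g \right)} = 6 + t$
$z{\left(W \right)} = 2 W$
$V{\left(d,l \right)} = d + l$ ($V{\left(d,l \right)} = l - - d = l + d = d + l$)
$P = -12$ ($P = 2 + \left(6 + 1\right) \left(-2\right) = 2 + 7 \left(-2\right) = 2 - 14 = -12$)
$\left(V{\left(5,-6 \right)} + P\right) z{\left(-5 \right)} = \left(\left(5 - 6\right) - 12\right) 2 \left(-5\right) = \left(-1 - 12\right) \left(-10\right) = \left(-13\right) \left(-10\right) = 130$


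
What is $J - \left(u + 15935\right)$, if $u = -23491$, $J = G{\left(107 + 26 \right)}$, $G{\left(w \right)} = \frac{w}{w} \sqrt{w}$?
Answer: $7556 + \sqrt{133} \approx 7567.5$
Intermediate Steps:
$G{\left(w \right)} = \sqrt{w}$ ($G{\left(w \right)} = 1 \sqrt{w} = \sqrt{w}$)
$J = \sqrt{133}$ ($J = \sqrt{107 + 26} = \sqrt{133} \approx 11.533$)
$J - \left(u + 15935\right) = \sqrt{133} - \left(-23491 + 15935\right) = \sqrt{133} - -7556 = \sqrt{133} + 7556 = 7556 + \sqrt{133}$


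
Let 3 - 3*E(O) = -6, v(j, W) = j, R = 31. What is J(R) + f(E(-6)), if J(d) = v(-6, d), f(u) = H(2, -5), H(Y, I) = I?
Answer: -11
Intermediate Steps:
E(O) = 3 (E(O) = 1 - ⅓*(-6) = 1 + 2 = 3)
f(u) = -5
J(d) = -6
J(R) + f(E(-6)) = -6 - 5 = -11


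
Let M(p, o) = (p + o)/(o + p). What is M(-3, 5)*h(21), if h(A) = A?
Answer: 21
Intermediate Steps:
M(p, o) = 1 (M(p, o) = (o + p)/(o + p) = 1)
M(-3, 5)*h(21) = 1*21 = 21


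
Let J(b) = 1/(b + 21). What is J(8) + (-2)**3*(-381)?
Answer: 88393/29 ≈ 3048.0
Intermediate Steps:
J(b) = 1/(21 + b)
J(8) + (-2)**3*(-381) = 1/(21 + 8) + (-2)**3*(-381) = 1/29 - 8*(-381) = 1/29 + 3048 = 88393/29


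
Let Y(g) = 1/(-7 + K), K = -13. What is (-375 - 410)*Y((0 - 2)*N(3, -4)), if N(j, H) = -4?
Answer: 157/4 ≈ 39.250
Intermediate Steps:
Y(g) = -1/20 (Y(g) = 1/(-7 - 13) = 1/(-20) = -1/20)
(-375 - 410)*Y((0 - 2)*N(3, -4)) = (-375 - 410)*(-1/20) = -785*(-1/20) = 157/4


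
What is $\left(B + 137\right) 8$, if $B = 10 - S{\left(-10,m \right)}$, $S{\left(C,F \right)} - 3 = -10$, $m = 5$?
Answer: $1232$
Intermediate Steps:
$S{\left(C,F \right)} = -7$ ($S{\left(C,F \right)} = 3 - 10 = -7$)
$B = 17$ ($B = 10 - -7 = 10 + 7 = 17$)
$\left(B + 137\right) 8 = \left(17 + 137\right) 8 = 154 \cdot 8 = 1232$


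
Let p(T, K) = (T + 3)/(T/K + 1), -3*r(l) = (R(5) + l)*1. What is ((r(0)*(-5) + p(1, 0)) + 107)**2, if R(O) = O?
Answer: 119716/9 ≈ 13302.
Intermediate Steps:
r(l) = -5/3 - l/3 (r(l) = -(5 + l)/3 = -5/3 - l/3)
p(T, K) = (3 + T)/(1 + T/K)
((r(0)*(-5) + p(1, 0)) + 107)**2 = (((-5/3 - 1/3*0)*(-5) + 0*(3 + 1)/(0 + 1)) + 107)**2 = (((-5/3 + 0)*(-5) + 0*4/1) + 107)**2 = ((-5/3*(-5) + 0*1*4) + 107)**2 = ((25/3 + 0) + 107)**2 = (25/3 + 107)**2 = (346/3)**2 = 119716/9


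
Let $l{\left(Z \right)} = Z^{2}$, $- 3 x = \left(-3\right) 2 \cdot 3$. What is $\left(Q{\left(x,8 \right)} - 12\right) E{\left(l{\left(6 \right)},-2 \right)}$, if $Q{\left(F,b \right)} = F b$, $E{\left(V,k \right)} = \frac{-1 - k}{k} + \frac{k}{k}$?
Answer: $18$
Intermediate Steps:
$x = 6$ ($x = - \frac{\left(-3\right) 2 \cdot 3}{3} = - \frac{\left(-6\right) 3}{3} = \left(- \frac{1}{3}\right) \left(-18\right) = 6$)
$E{\left(V,k \right)} = 1 + \frac{-1 - k}{k}$ ($E{\left(V,k \right)} = \frac{-1 - k}{k} + 1 = 1 + \frac{-1 - k}{k}$)
$\left(Q{\left(x,8 \right)} - 12\right) E{\left(l{\left(6 \right)},-2 \right)} = \left(6 \cdot 8 - 12\right) \left(- \frac{1}{-2}\right) = \left(48 - 12\right) \left(\left(-1\right) \left(- \frac{1}{2}\right)\right) = 36 \cdot \frac{1}{2} = 18$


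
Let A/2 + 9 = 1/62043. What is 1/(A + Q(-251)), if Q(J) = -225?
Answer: -62043/15076447 ≈ -0.0041152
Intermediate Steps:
A = -1116772/62043 (A = -18 + 2/62043 = -1116772/62043 ≈ -18.000)
1/(A + Q(-251)) = 1/(-1116772/62043 - 225) = 1/(-15076447/62043) = -62043/15076447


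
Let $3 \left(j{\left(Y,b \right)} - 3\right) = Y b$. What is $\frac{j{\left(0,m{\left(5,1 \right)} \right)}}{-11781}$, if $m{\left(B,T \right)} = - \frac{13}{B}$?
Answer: $- \frac{1}{3927} \approx -0.00025465$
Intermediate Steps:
$j{\left(Y,b \right)} = 3 + \frac{Y b}{3}$
$\frac{j{\left(0,m{\left(5,1 \right)} \right)}}{-11781} = \frac{3 + \frac{1}{3} \cdot 0 \left(- \frac{13}{5}\right)}{-11781} = \left(3 + \frac{1}{3} \cdot 0 \left(\left(-13\right) \frac{1}{5}\right)\right) \left(- \frac{1}{11781}\right) = \left(3 + \frac{1}{3} \cdot 0 \left(- \frac{13}{5}\right)\right) \left(- \frac{1}{11781}\right) = \left(3 + 0\right) \left(- \frac{1}{11781}\right) = 3 \left(- \frac{1}{11781}\right) = - \frac{1}{3927}$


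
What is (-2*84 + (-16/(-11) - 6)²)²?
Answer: 317837584/14641 ≈ 21709.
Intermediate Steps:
(-2*84 + (-16/(-11) - 6)²)² = (-168 + (-16*(-1/11) - 6)²)² = (-168 + (16/11 - 6)²)² = (-168 + (-50/11)²)² = (-168 + 2500/121)² = (-17828/121)² = 317837584/14641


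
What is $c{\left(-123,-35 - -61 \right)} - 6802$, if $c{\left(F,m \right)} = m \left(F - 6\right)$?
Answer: $-10156$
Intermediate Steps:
$c{\left(F,m \right)} = m \left(-6 + F\right)$
$c{\left(-123,-35 - -61 \right)} - 6802 = \left(-35 - -61\right) \left(-6 - 123\right) - 6802 = \left(-35 + 61\right) \left(-129\right) - 6802 = 26 \left(-129\right) - 6802 = -3354 - 6802 = -10156$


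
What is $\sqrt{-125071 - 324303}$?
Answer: $i \sqrt{449374} \approx 670.35 i$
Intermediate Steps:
$\sqrt{-125071 - 324303} = \sqrt{-449374} = i \sqrt{449374}$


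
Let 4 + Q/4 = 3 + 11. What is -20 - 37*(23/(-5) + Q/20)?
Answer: 381/5 ≈ 76.200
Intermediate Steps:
Q = 40 (Q = -16 + 4*(3 + 11) = -16 + 4*14 = -16 + 56 = 40)
-20 - 37*(23/(-5) + Q/20) = -20 - 37*(23/(-5) + 40/20) = -20 - 37*(23*(-⅕) + 40*(1/20)) = -20 - 37*(-23/5 + 2) = -20 - 37*(-13/5) = -20 + 481/5 = 381/5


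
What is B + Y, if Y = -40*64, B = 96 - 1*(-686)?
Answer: -1778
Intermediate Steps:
B = 782 (B = 96 + 686 = 782)
Y = -2560
B + Y = 782 - 2560 = -1778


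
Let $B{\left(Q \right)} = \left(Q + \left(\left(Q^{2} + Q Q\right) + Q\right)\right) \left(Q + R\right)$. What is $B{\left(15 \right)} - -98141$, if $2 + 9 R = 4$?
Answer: $\frac{316343}{3} \approx 1.0545 \cdot 10^{5}$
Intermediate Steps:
$R = \frac{2}{9}$ ($R = - \frac{2}{9} + \frac{1}{9} \cdot 4 = - \frac{2}{9} + \frac{4}{9} = \frac{2}{9} \approx 0.22222$)
$B{\left(Q \right)} = \left(\frac{2}{9} + Q\right) \left(2 Q + 2 Q^{2}\right)$ ($B{\left(Q \right)} = \left(Q + \left(\left(Q^{2} + Q Q\right) + Q\right)\right) \left(Q + \frac{2}{9}\right) = \left(Q + \left(\left(Q^{2} + Q^{2}\right) + Q\right)\right) \left(\frac{2}{9} + Q\right) = \left(Q + \left(2 Q^{2} + Q\right)\right) \left(\frac{2}{9} + Q\right) = \left(Q + \left(Q + 2 Q^{2}\right)\right) \left(\frac{2}{9} + Q\right) = \left(2 Q + 2 Q^{2}\right) \left(\frac{2}{9} + Q\right) = \left(\frac{2}{9} + Q\right) \left(2 Q + 2 Q^{2}\right)$)
$B{\left(15 \right)} - -98141 = \frac{2}{9} \cdot 15 \left(2 + 9 \cdot 15^{2} + 11 \cdot 15\right) - -98141 = \frac{2}{9} \cdot 15 \left(2 + 9 \cdot 225 + 165\right) + 98141 = \frac{2}{9} \cdot 15 \left(2 + 2025 + 165\right) + 98141 = \frac{2}{9} \cdot 15 \cdot 2192 + 98141 = \frac{21920}{3} + 98141 = \frac{316343}{3}$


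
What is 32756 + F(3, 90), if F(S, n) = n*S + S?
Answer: 33029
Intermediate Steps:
F(S, n) = S + S*n (F(S, n) = S*n + S = S + S*n)
32756 + F(3, 90) = 32756 + 3*(1 + 90) = 32756 + 3*91 = 32756 + 273 = 33029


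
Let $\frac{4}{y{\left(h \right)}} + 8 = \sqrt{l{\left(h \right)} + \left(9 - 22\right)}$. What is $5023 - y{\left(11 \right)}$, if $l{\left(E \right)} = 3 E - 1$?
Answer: $\frac{226067}{45} + \frac{4 \sqrt{19}}{45} \approx 5024.1$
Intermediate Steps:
$l{\left(E \right)} = -1 + 3 E$
$y{\left(h \right)} = \frac{4}{-8 + \sqrt{-14 + 3 h}}$ ($y{\left(h \right)} = \frac{4}{-8 + \sqrt{\left(-1 + 3 h\right) + \left(9 - 22\right)}} = \frac{4}{-8 + \sqrt{\left(-1 + 3 h\right) - 13}} = \frac{4}{-8 + \sqrt{-14 + 3 h}}$)
$5023 - y{\left(11 \right)} = 5023 - \frac{4}{-8 + \sqrt{-14 + 3 \cdot 11}} = 5023 - \frac{4}{-8 + \sqrt{-14 + 33}} = 5023 - \frac{4}{-8 + \sqrt{19}}$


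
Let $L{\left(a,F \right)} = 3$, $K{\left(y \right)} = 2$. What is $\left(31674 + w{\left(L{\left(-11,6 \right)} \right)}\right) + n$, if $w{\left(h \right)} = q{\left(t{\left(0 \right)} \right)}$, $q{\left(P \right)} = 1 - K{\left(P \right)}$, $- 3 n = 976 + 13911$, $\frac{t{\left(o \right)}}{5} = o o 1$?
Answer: $\frac{80132}{3} \approx 26711.0$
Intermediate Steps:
$t{\left(o \right)} = 5 o^{2}$ ($t{\left(o \right)} = 5 o o 1 = 5 o^{2} \cdot 1 = 5 o^{2}$)
$n = - \frac{14887}{3}$ ($n = - \frac{976 + 13911}{3} = \left(- \frac{1}{3}\right) 14887 = - \frac{14887}{3} \approx -4962.3$)
$q{\left(P \right)} = -1$ ($q{\left(P \right)} = 1 - 2 = -1$)
$w{\left(h \right)} = -1$
$\left(31674 + w{\left(L{\left(-11,6 \right)} \right)}\right) + n = \left(31674 - 1\right) - \frac{14887}{3} = 31673 - \frac{14887}{3} = \frac{80132}{3}$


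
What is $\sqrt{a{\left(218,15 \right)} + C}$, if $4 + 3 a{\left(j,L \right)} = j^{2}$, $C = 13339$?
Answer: $\sqrt{29179} \approx 170.82$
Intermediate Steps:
$a{\left(j,L \right)} = - \frac{4}{3} + \frac{j^{2}}{3}$
$\sqrt{a{\left(218,15 \right)} + C} = \sqrt{\left(- \frac{4}{3} + \frac{218^{2}}{3}\right) + 13339} = \sqrt{\left(- \frac{4}{3} + \frac{1}{3} \cdot 47524\right) + 13339} = \sqrt{\left(- \frac{4}{3} + \frac{47524}{3}\right) + 13339} = \sqrt{15840 + 13339} = \sqrt{29179}$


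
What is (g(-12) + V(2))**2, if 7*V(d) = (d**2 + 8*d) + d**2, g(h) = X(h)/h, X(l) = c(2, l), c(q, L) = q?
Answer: 18769/1764 ≈ 10.640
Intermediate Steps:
X(l) = 2
g(h) = 2/h
V(d) = 2*d**2/7 + 8*d/7 (V(d) = ((d**2 + 8*d) + d**2)/7 = (2*d**2 + 8*d)/7 = 2*d**2/7 + 8*d/7)
(g(-12) + V(2))**2 = (2/(-12) + (2/7)*2*(4 + 2))**2 = (2*(-1/12) + (2/7)*2*6)**2 = (-1/6 + 24/7)**2 = (137/42)**2 = 18769/1764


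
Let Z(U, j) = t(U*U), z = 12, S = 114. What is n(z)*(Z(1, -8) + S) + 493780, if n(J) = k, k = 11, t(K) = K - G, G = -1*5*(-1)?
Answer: 494990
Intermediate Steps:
G = 5 (G = -5*(-1) = 5)
t(K) = -5 + K (t(K) = K - 1*5 = K - 5 = -5 + K)
Z(U, j) = -5 + U**2 (Z(U, j) = -5 + U*U = -5 + U**2)
n(J) = 11
n(z)*(Z(1, -8) + S) + 493780 = 11*((-5 + 1**2) + 114) + 493780 = 11*((-5 + 1) + 114) + 493780 = 11*(-4 + 114) + 493780 = 11*110 + 493780 = 1210 + 493780 = 494990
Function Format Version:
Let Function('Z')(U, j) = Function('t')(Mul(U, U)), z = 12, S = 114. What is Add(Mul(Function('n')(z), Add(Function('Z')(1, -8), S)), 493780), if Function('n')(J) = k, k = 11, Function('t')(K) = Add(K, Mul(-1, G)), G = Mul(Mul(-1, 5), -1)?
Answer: 494990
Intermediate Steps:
G = 5 (G = Mul(-5, -1) = 5)
Function('t')(K) = Add(-5, K) (Function('t')(K) = Add(K, Mul(-1, 5)) = Add(K, -5) = Add(-5, K))
Function('Z')(U, j) = Add(-5, Pow(U, 2)) (Function('Z')(U, j) = Add(-5, Mul(U, U)) = Add(-5, Pow(U, 2)))
Function('n')(J) = 11
Add(Mul(Function('n')(z), Add(Function('Z')(1, -8), S)), 493780) = Add(Mul(11, Add(Add(-5, Pow(1, 2)), 114)), 493780) = Add(Mul(11, Add(Add(-5, 1), 114)), 493780) = Add(Mul(11, Add(-4, 114)), 493780) = Add(Mul(11, 110), 493780) = Add(1210, 493780) = 494990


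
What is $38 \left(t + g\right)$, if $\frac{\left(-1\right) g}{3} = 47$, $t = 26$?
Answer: $-4370$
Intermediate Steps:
$g = -141$ ($g = \left(-3\right) 47 = -141$)
$38 \left(t + g\right) = 38 \left(26 - 141\right) = 38 \left(-115\right) = -4370$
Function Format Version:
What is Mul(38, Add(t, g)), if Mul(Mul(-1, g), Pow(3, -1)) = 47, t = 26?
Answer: -4370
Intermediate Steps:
g = -141 (g = Mul(-3, 47) = -141)
Mul(38, Add(t, g)) = Mul(38, Add(26, -141)) = Mul(38, -115) = -4370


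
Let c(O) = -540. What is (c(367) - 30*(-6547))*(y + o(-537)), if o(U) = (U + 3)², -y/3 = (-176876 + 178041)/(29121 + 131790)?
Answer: 998604752705030/17879 ≈ 5.5854e+10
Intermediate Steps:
y = -1165/53637 (y = -3*(-176876 + 178041)/(29121 + 131790) = -3495/160911 = -3*1165/160911 = -1165/53637 ≈ -0.021720)
o(U) = (3 + U)²
(c(367) - 30*(-6547))*(y + o(-537)) = (-540 - 30*(-6547))*(-1165/53637 + (3 - 537)²) = (-540 + 196410)*(-1165/53637 + (-534)²) = 195870*(-1165/53637 + 285156) = 195870*(15294911207/53637) = 998604752705030/17879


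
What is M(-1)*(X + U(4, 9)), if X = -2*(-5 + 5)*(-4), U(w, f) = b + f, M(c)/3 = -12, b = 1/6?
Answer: -330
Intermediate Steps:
b = 1/6 ≈ 0.16667
M(c) = -36 (M(c) = 3*(-12) = -36)
U(w, f) = 1/6 + f
X = 0 (X = -2*0*(-4) = 0*(-4) = 0)
M(-1)*(X + U(4, 9)) = -36*(0 + (1/6 + 9)) = -36*(0 + 55/6) = -36*55/6 = -330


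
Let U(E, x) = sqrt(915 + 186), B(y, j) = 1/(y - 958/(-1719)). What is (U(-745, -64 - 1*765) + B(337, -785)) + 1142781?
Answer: 663111247560/580261 + sqrt(1101) ≈ 1.1428e+6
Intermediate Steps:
B(y, j) = 1/(958/1719 + y) (B(y, j) = 1/(y - 958*(-1/1719)) = 1/(y + 958/1719) = 1/(958/1719 + y))
U(E, x) = sqrt(1101)
(U(-745, -64 - 1*765) + B(337, -785)) + 1142781 = (sqrt(1101) + 1719/(958 + 1719*337)) + 1142781 = (sqrt(1101) + 1719/(958 + 579303)) + 1142781 = (sqrt(1101) + 1719/580261) + 1142781 = (1719/580261 + sqrt(1101)) + 1142781 = 663111247560/580261 + sqrt(1101)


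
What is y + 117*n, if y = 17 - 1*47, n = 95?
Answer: 11085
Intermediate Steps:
y = -30 (y = 17 - 47 = -30)
y + 117*n = -30 + 117*95 = -30 + 11115 = 11085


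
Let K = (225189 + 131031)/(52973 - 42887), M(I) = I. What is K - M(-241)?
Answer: 464491/1681 ≈ 276.32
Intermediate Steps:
K = 59370/1681 (K = 356220/10086 = 356220*(1/10086) = 59370/1681 ≈ 35.318)
K - M(-241) = 59370/1681 - 1*(-241) = 59370/1681 + 241 = 464491/1681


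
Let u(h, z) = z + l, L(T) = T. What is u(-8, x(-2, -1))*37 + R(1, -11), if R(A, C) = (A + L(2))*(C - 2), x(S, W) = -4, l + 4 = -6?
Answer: -557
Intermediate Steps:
l = -10 (l = -4 - 6 = -10)
u(h, z) = -10 + z (u(h, z) = z - 10 = -10 + z)
R(A, C) = (-2 + C)*(2 + A) (R(A, C) = (A + 2)*(C - 2) = (2 + A)*(-2 + C) = (-2 + C)*(2 + A))
u(-8, x(-2, -1))*37 + R(1, -11) = (-10 - 4)*37 + (-4 - 2*1 + 2*(-11) + 1*(-11)) = -14*37 + (-4 - 2 - 22 - 11) = -518 - 39 = -557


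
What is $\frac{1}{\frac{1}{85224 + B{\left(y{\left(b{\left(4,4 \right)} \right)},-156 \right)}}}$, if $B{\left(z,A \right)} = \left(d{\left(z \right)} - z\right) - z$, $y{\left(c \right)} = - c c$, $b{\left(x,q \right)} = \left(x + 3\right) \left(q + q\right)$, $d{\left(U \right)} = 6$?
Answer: $91502$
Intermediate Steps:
$b{\left(x,q \right)} = 2 q \left(3 + x\right)$ ($b{\left(x,q \right)} = \left(3 + x\right) 2 q = 2 q \left(3 + x\right)$)
$y{\left(c \right)} = - c^{2}$
$B{\left(z,A \right)} = 6 - 2 z$ ($B{\left(z,A \right)} = \left(6 - z\right) - z = 6 - 2 z$)
$\frac{1}{\frac{1}{85224 + B{\left(y{\left(b{\left(4,4 \right)} \right)},-156 \right)}}} = \frac{1}{\frac{1}{85224 - \left(-6 + 2 \left(- \left(2 \cdot 4 \left(3 + 4\right)\right)^{2}\right)\right)}} = \frac{1}{\frac{1}{85224 - \left(-6 + 2 \left(- \left(2 \cdot 4 \cdot 7\right)^{2}\right)\right)}} = \frac{1}{\frac{1}{85224 - \left(-6 + 2 \left(- 56^{2}\right)\right)}} = \frac{1}{\frac{1}{85224 - \left(-6 + 2 \left(\left(-1\right) 3136\right)\right)}} = \frac{1}{\frac{1}{85224 + \left(6 - -6272\right)}} = \frac{1}{\frac{1}{85224 + \left(6 + 6272\right)}} = \frac{1}{\frac{1}{85224 + 6278}} = \frac{1}{\frac{1}{91502}} = 91502$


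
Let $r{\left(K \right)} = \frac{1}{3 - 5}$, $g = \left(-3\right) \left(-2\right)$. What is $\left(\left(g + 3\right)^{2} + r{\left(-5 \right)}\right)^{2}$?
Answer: $\frac{25921}{4} \approx 6480.3$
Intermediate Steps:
$g = 6$
$r{\left(K \right)} = - \frac{1}{2}$ ($r{\left(K \right)} = \frac{1}{-2} = - \frac{1}{2}$)
$\left(\left(g + 3\right)^{2} + r{\left(-5 \right)}\right)^{2} = \left(\left(6 + 3\right)^{2} - \frac{1}{2}\right)^{2} = \left(9^{2} - \frac{1}{2}\right)^{2} = \left(81 - \frac{1}{2}\right)^{2} = \left(\frac{161}{2}\right)^{2} = \frac{25921}{4}$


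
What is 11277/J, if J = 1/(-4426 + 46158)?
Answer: 470611764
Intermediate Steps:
J = 1/41732 ≈ 2.3962e-5
11277/J = 11277/(1/41732) = 11277*41732 = 470611764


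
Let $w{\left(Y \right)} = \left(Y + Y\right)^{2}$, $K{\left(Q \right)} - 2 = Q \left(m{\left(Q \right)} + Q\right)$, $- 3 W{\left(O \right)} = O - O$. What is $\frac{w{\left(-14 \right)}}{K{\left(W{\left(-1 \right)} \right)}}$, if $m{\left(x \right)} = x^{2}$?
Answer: $392$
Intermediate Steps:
$W{\left(O \right)} = 0$ ($W{\left(O \right)} = - \frac{O - O}{3} = \left(- \frac{1}{3}\right) 0 = 0$)
$K{\left(Q \right)} = 2 + Q \left(Q + Q^{2}\right)$ ($K{\left(Q \right)} = 2 + Q \left(Q^{2} + Q\right) = 2 + Q \left(Q + Q^{2}\right)$)
$w{\left(Y \right)} = 4 Y^{2}$ ($w{\left(Y \right)} = \left(2 Y\right)^{2} = 4 Y^{2}$)
$\frac{w{\left(-14 \right)}}{K{\left(W{\left(-1 \right)} \right)}} = \frac{4 \left(-14\right)^{2}}{2 + 0^{2} + 0^{3}} = \frac{4 \cdot 196}{2 + 0 + 0} = \frac{784}{2} = 784 \cdot \frac{1}{2} = 392$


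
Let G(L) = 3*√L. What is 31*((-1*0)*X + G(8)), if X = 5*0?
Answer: 186*√2 ≈ 263.04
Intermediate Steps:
X = 0
31*((-1*0)*X + G(8)) = 31*(-1*0*0 + 3*√8) = 31*(0*0 + 3*(2*√2)) = 31*(0 + 6*√2) = 31*(6*√2) = 186*√2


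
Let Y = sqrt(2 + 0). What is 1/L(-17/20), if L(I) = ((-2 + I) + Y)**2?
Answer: 400/(57 - 20*sqrt(2))**2 ≈ 0.48509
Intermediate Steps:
Y = sqrt(2) ≈ 1.4142
L(I) = (-2 + I + sqrt(2))**2 (L(I) = ((-2 + I) + sqrt(2))**2 = (-2 + I + sqrt(2))**2)
1/L(-17/20) = 1/((-2 - 17/20 + sqrt(2))**2) = 1/((-57/20 + sqrt(2))**2) = (-57/20 + sqrt(2))**(-2)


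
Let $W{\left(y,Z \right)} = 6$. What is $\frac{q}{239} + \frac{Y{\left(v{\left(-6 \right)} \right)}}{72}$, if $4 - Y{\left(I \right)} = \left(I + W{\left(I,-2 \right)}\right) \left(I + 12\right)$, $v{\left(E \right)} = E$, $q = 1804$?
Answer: $\frac{32711}{4302} \approx 7.6037$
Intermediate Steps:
$Y{\left(I \right)} = 4 - \left(6 + I\right) \left(12 + I\right)$ ($Y{\left(I \right)} = 4 - \left(I + 6\right) \left(I + 12\right) = 4 - \left(6 + I\right) \left(12 + I\right)$)
$\frac{q}{239} + \frac{Y{\left(v{\left(-6 \right)} \right)}}{72} = \frac{1804}{239} + \frac{-68 - \left(-6\right)^{2} - -108}{72} = 1804 \cdot \frac{1}{239} + \left(-68 - 36 + 108\right) \frac{1}{72} = \frac{1804}{239} + \left(-68 - 36 + 108\right) \frac{1}{72} = \frac{1804}{239} + 4 \cdot \frac{1}{72} = \frac{1804}{239} + \frac{1}{18} = \frac{32711}{4302}$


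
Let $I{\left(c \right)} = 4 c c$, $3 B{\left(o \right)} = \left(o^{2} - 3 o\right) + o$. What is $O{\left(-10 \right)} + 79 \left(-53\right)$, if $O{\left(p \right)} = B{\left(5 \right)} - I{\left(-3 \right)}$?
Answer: $-4218$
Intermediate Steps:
$B{\left(o \right)} = - \frac{2 o}{3} + \frac{o^{2}}{3}$ ($B{\left(o \right)} = \frac{\left(o^{2} - 3 o\right) + o}{3} = \frac{o^{2} - 2 o}{3} = - \frac{2 o}{3} + \frac{o^{2}}{3}$)
$I{\left(c \right)} = 4 c^{2}$
$O{\left(p \right)} = -31$ ($O{\left(p \right)} = \frac{1}{3} \cdot 5 \left(-2 + 5\right) - 4 \left(-3\right)^{2} = \frac{1}{3} \cdot 5 \cdot 3 - 4 \cdot 9 = 5 - 36 = -31$)
$O{\left(-10 \right)} + 79 \left(-53\right) = -31 + 79 \left(-53\right) = -31 - 4187 = -4218$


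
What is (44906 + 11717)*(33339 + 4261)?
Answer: 2129024800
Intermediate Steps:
(44906 + 11717)*(33339 + 4261) = 56623*37600 = 2129024800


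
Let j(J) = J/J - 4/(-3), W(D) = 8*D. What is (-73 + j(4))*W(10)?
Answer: -16960/3 ≈ -5653.3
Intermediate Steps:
j(J) = 7/3 (j(J) = 1 - 4*(-1/3) = 1 + 4/3 = 7/3)
(-73 + j(4))*W(10) = (-73 + 7/3)*(8*10) = -212/3*80 = -16960/3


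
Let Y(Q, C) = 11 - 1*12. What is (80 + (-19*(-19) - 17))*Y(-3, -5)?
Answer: -424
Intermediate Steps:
Y(Q, C) = -1 (Y(Q, C) = 11 - 12 = -1)
(80 + (-19*(-19) - 17))*Y(-3, -5) = (80 + (-19*(-19) - 17))*(-1) = (80 + (361 - 17))*(-1) = (80 + 344)*(-1) = 424*(-1) = -424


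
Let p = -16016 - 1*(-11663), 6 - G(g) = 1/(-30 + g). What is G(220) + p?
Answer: -825931/190 ≈ -4347.0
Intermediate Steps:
G(g) = 6 - 1/(-30 + g)
p = -4353 (p = -16016 + 11663 = -4353)
G(220) + p = (-181 + 6*220)/(-30 + 220) - 4353 = (-181 + 1320)/190 - 4353 = (1/190)*1139 - 4353 = 1139/190 - 4353 = -825931/190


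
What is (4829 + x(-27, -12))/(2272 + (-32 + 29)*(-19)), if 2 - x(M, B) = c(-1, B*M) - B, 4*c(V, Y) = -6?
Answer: 9641/4658 ≈ 2.0698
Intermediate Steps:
c(V, Y) = -3/2 (c(V, Y) = (1/4)*(-6) = -3/2)
x(M, B) = 7/2 + B (x(M, B) = 2 - (-3/2 - B) = 2 + (3/2 + B) = 7/2 + B)
(4829 + x(-27, -12))/(2272 + (-32 + 29)*(-19)) = (4829 + (7/2 - 12))/(2272 + (-32 + 29)*(-19)) = (4829 - 17/2)/(2272 - 3*(-19)) = 9641/(2*(2272 + 57)) = (9641/2)/2329 = (9641/2)*(1/2329) = 9641/4658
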